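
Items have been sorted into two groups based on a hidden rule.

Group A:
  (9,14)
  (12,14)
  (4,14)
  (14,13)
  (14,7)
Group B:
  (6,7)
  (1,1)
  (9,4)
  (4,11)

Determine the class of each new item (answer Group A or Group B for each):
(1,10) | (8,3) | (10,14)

'Group A' ⟺ sum ≥ 18.
(1,10) → 1+10 = 11 → Group B. (8,3) → 8+3 = 11 → Group B. (10,14) → 10+14 = 24 → Group A.

Group B, Group B, Group A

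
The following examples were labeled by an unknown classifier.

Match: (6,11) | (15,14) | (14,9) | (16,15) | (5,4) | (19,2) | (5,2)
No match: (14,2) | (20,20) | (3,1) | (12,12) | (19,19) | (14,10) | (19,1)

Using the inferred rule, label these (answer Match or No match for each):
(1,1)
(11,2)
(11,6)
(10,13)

No match, Match, Match, Match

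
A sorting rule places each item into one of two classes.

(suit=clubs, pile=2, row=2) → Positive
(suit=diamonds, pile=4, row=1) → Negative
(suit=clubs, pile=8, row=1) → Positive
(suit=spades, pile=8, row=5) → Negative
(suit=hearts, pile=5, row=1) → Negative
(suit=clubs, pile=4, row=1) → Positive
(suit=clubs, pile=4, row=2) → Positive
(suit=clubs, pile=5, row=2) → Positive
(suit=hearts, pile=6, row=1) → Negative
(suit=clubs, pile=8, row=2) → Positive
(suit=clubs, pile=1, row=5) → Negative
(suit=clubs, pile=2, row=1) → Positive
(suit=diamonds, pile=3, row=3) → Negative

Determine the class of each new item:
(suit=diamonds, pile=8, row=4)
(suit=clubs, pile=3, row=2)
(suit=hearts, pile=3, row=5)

All 'Positive' examples share one property — suit is clubs AND row ≤ 2 — and every 'Negative' example lacks it.
(suit=diamonds, pile=8, row=4) → suit is diamonds, row = 4 → Negative. (suit=clubs, pile=3, row=2) → suit is clubs, row = 2 → Positive. (suit=hearts, pile=3, row=5) → suit is hearts, row = 5 → Negative.

Negative, Positive, Negative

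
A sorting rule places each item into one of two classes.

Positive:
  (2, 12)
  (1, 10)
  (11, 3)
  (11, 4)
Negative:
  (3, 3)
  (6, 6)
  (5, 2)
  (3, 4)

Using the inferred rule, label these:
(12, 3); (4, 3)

Positive, Negative

The rule appears to be: max ≥ 10.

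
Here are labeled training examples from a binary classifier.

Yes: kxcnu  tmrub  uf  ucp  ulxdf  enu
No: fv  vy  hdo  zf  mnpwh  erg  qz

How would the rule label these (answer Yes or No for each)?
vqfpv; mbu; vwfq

Rule: contains 'u'. This holds for each 'Yes' example and fails for each 'No' one.
vqfpv: no 'u', lacks this property → No. mbu: has 'u', matches → Yes. vwfq: no 'u', lacks this property → No.

No, Yes, No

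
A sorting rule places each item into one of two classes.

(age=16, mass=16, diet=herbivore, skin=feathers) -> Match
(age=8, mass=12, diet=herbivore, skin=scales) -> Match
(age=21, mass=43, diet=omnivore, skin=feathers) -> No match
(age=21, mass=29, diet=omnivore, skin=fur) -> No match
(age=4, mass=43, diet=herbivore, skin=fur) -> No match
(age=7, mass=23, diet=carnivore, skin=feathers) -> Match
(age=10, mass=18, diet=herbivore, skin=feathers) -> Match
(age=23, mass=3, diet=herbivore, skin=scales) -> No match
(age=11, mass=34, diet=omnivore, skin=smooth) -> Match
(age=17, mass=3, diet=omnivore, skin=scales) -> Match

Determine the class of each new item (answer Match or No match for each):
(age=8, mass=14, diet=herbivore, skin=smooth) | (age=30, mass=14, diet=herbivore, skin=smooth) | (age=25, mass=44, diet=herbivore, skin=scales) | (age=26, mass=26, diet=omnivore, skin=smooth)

Match, No match, No match, No match

The simplest hypothesis consistent with all the labels is: age ≥ 7 AND age ≤ 17.
Match: (age=8, mass=14, diet=herbivore, skin=smooth), since age = 8. No match: (age=30, mass=14, diet=herbivore, skin=smooth), since age = 30. No match: (age=25, mass=44, diet=herbivore, skin=scales), since age = 25. No match: (age=26, mass=26, diet=omnivore, skin=smooth), since age = 26.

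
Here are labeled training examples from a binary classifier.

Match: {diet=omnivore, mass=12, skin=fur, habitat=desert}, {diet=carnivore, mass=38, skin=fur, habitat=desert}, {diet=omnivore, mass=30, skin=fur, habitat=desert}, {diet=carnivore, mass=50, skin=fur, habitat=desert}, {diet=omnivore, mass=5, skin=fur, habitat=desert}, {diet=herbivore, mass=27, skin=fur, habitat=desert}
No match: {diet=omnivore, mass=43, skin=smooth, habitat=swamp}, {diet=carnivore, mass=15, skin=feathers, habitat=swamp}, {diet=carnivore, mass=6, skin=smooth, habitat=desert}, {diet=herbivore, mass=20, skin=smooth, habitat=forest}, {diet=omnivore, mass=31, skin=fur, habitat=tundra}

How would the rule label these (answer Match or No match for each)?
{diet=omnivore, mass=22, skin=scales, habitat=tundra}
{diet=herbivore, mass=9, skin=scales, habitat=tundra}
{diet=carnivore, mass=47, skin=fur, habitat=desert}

The common property of the 'Match' items is: skin is fur AND habitat is desert. No 'No match' item has it.
{diet=omnivore, mass=22, skin=scales, habitat=tundra}: skin is scales, habitat is tundra, does not satisfy this → No match. {diet=herbivore, mass=9, skin=scales, habitat=tundra}: skin is scales, habitat is tundra, does not satisfy this → No match. {diet=carnivore, mass=47, skin=fur, habitat=desert}: skin is fur, habitat is desert, meets the rule → Match.

No match, No match, Match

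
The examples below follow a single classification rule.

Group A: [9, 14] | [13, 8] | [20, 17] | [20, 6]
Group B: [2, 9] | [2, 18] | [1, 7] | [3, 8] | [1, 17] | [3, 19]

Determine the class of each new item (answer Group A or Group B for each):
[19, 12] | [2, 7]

Group A, Group B

One predicate separates the groups cleanly: first ≥ 6.
[19, 12]: first 19 — passes, so Group A. [2, 7]: first 2 — doesn't qualify, so Group B.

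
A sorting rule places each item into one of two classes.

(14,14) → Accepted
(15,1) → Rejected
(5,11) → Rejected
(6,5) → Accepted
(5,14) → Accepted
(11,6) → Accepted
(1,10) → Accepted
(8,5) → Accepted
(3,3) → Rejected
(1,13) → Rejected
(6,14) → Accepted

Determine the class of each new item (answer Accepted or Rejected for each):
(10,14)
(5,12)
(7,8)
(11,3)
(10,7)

Accepted, Accepted, Accepted, Rejected, Accepted

The simplest hypothesis consistent with all the labels is: product is even.
Accepted: (10,14), since 10·14 = 140.
Accepted: (5,12), since 5·12 = 60.
Accepted: (7,8), since 7·8 = 56.
Rejected: (11,3), since 11·3 = 33.
Accepted: (10,7), since 10·7 = 70.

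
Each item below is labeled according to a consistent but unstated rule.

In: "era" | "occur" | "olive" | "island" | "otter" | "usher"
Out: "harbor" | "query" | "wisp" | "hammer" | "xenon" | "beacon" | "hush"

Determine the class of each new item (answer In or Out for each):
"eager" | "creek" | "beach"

Rule: starts with a vowel. This holds for each 'In' example and fails for each 'Out' one.
"eager": starts with 'e' — has this property, so In. "creek": starts with 'c' — fails this test, so Out. "beach": starts with 'b' — fails this test, so Out.

In, Out, Out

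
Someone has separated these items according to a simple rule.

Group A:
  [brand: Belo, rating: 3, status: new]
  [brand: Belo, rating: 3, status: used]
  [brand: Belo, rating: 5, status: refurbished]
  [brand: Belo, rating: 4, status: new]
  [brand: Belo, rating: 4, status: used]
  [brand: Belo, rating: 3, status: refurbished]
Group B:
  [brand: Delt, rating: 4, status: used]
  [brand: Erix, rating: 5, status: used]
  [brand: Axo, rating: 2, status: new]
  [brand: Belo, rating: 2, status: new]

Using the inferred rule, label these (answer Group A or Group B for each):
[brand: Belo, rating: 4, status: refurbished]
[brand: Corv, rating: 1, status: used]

Rule: brand is Belo AND rating ≥ 3. This holds for each 'Group A' example and fails for each 'Group B' one.

Group A, Group B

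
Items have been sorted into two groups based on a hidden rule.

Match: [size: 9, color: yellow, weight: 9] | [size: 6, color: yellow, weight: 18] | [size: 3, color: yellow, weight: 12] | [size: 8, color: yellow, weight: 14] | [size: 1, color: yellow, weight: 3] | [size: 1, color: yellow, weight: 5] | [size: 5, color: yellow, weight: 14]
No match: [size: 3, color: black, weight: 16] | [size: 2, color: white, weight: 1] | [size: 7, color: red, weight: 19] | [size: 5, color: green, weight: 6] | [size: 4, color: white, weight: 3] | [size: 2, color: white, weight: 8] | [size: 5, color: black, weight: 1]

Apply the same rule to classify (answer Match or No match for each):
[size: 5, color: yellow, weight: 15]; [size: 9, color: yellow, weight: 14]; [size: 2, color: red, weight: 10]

Match, Match, No match

The common property of the 'Match' items is: color is yellow. No 'No match' item has it.
[size: 5, color: yellow, weight: 15] → color is yellow → Match. [size: 9, color: yellow, weight: 14] → color is yellow → Match. [size: 2, color: red, weight: 10] → color is red → No match.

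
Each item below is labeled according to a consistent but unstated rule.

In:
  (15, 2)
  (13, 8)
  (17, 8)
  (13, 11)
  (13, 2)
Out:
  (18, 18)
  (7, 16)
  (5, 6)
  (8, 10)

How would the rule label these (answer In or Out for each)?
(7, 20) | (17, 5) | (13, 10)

Looking at the examples, the only property every 'In' case has and every 'Out' case lacks is: first > second.
(7, 20) — 7 < 20, hence Out.
(17, 5) — 17 > 5, hence In.
(13, 10) — 13 > 10, hence In.

Out, In, In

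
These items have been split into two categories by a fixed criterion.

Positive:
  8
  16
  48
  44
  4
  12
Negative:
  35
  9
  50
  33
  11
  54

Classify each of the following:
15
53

Negative, Negative

Rule: multiple of 4. This holds for each 'Positive' example and fails for each 'Negative' one.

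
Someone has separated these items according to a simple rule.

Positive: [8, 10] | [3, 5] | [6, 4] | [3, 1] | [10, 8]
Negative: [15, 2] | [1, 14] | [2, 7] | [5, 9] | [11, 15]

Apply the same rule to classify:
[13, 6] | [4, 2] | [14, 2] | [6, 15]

All 'Positive' examples share one property — |first − second| ≤ 2 — and every 'Negative' example lacks it.
[13, 6]: Negative (|13−6| = 7). [4, 2]: Positive (|4−2| = 2). [14, 2]: Negative (|14−2| = 12). [6, 15]: Negative (|6−15| = 9).

Negative, Positive, Negative, Negative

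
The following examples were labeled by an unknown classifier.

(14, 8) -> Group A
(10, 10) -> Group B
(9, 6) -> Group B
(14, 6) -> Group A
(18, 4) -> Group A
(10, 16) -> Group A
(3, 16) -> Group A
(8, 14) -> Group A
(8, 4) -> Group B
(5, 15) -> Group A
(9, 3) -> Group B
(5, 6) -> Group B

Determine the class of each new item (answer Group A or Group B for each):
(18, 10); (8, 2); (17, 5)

Group A, Group B, Group A

The classifier is using: max ≥ 14.
Group A: (18, 10), since max 18. Group B: (8, 2), since max 8. Group A: (17, 5), since max 17.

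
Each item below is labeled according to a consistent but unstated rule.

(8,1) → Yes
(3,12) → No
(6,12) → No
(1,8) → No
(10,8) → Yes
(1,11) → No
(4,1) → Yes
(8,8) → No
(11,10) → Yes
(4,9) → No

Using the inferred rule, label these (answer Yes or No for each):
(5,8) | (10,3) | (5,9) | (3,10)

No, Yes, No, No

The rule appears to be: first > second.
(5,8): 5 < 8 — does not fit, so No. (10,3): 10 > 3 — satisfies this, so Yes. (5,9): 5 < 9 — does not fit, so No. (3,10): 3 < 10 — does not fit, so No.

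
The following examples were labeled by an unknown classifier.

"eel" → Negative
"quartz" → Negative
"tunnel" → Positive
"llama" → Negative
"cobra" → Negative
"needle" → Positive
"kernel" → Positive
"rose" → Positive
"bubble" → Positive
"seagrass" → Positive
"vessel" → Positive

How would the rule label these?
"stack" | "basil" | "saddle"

Every 'Positive' example satisfies: even length AND contains 'e'. None of the 'Negative' examples do.

Negative, Negative, Positive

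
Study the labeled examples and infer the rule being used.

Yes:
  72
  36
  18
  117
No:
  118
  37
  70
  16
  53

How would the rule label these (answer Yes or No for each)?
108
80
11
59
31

One predicate separates the groups cleanly: multiple of 3.

Yes, No, No, No, No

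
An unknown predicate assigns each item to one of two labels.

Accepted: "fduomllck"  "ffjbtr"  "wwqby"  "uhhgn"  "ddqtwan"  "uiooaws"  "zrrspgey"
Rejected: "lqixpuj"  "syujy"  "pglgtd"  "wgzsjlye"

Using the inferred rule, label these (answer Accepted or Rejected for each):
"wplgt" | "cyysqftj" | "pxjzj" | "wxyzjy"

Rejected, Accepted, Rejected, Rejected

Every 'Accepted' example satisfies: has a double letter. None of the 'Rejected' examples do.
"wplgt": Rejected (no doubled letter).
"cyysqftj": Accepted ('yy' doubled).
"pxjzj": Rejected (no doubled letter).
"wxyzjy": Rejected (no doubled letter).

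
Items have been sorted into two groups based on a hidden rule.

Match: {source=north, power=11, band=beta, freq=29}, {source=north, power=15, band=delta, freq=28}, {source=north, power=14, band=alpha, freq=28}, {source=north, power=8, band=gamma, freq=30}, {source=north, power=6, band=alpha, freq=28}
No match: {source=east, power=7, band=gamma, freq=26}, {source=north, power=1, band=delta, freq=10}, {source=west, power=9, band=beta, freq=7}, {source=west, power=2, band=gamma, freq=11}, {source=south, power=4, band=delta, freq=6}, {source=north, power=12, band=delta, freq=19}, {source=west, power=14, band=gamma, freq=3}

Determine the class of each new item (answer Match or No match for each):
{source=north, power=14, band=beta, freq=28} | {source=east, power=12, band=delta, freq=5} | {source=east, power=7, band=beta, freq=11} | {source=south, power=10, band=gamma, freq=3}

Match, No match, No match, No match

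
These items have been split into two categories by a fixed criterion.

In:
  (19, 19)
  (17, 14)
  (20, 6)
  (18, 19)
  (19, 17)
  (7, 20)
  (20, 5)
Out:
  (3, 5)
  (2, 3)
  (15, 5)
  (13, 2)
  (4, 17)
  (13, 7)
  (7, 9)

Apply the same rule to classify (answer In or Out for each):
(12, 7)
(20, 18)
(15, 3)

'In' ⟺ sum ≥ 25.

Out, In, Out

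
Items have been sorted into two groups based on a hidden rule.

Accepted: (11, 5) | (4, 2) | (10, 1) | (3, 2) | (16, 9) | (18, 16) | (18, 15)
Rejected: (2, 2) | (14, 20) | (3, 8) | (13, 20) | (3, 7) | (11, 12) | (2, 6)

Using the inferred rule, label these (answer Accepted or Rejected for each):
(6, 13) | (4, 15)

The rule appears to be: first > second.

Rejected, Rejected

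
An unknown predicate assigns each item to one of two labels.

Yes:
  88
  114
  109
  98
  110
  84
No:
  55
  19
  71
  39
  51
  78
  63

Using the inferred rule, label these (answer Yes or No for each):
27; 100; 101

No, Yes, Yes

The simplest hypothesis consistent with all the labels is: at least 84.
No: 27, since 27 < 84. Yes: 100, since 100 ≥ 84. Yes: 101, since 101 ≥ 84.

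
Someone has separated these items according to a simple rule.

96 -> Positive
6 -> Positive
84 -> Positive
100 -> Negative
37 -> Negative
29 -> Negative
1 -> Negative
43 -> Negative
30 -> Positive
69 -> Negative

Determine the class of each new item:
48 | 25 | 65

Positive, Negative, Negative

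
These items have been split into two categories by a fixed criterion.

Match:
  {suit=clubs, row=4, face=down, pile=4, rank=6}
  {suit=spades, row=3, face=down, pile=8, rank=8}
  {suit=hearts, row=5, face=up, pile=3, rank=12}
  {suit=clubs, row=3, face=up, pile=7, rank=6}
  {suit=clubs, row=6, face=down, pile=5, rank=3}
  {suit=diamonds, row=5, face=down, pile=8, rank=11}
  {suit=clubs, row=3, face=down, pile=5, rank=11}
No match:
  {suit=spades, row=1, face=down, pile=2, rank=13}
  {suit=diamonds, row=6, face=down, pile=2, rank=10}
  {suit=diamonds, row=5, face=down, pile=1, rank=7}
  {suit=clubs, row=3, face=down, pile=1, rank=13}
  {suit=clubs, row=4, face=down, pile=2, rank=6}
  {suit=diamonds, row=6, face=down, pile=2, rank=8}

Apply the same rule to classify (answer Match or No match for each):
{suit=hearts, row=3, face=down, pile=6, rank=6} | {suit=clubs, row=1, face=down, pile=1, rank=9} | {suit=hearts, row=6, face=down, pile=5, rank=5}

The common property of the 'Match' items is: pile ≥ 3. No 'No match' item has it.

Match, No match, Match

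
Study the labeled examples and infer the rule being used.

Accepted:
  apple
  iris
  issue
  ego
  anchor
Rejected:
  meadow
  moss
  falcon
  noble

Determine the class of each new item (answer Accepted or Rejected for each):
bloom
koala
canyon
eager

Rejected, Rejected, Rejected, Accepted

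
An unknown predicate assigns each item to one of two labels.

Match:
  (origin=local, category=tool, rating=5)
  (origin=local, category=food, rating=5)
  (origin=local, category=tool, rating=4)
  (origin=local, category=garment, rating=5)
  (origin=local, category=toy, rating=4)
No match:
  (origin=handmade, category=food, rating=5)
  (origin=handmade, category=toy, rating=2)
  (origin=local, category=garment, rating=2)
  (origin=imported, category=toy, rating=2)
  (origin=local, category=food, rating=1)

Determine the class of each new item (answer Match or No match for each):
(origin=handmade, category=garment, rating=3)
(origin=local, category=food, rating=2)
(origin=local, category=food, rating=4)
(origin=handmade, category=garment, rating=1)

The classifier is using: origin is local AND rating ≥ 4.
No match: (origin=handmade, category=garment, rating=3), since origin is handmade, rating = 3.
No match: (origin=local, category=food, rating=2), since origin is local, rating = 2.
Match: (origin=local, category=food, rating=4), since origin is local, rating = 4.
No match: (origin=handmade, category=garment, rating=1), since origin is handmade, rating = 1.

No match, No match, Match, No match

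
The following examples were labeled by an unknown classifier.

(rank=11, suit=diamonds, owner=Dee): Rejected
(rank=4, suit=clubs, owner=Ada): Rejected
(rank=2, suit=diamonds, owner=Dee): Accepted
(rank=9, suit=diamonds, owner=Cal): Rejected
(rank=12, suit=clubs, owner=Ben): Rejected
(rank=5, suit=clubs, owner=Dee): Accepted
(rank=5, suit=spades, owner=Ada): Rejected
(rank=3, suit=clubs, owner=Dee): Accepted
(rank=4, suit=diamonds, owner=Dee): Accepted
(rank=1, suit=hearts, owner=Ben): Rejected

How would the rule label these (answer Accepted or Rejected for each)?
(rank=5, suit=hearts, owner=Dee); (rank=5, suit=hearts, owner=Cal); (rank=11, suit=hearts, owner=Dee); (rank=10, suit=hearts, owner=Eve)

The common property of the 'Accepted' items is: owner is Dee AND rank ≤ 5. No 'Rejected' item has it.

Accepted, Rejected, Rejected, Rejected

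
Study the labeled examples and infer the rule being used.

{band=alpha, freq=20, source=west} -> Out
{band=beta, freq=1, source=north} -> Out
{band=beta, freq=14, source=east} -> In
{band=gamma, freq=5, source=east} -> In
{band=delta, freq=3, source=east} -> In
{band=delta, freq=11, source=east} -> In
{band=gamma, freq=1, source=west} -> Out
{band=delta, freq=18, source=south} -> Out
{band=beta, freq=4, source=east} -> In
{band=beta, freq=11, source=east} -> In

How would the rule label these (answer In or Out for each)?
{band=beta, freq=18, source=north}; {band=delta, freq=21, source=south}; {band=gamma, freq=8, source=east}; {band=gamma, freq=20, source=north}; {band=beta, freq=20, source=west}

Out, Out, In, Out, Out

Rule: source is east. This holds for each 'In' example and fails for each 'Out' one.
{band=beta, freq=18, source=north} — source is north, hence Out. {band=delta, freq=21, source=south} — source is south, hence Out. {band=gamma, freq=8, source=east} — source is east, hence In. {band=gamma, freq=20, source=north} — source is north, hence Out. {band=beta, freq=20, source=west} — source is west, hence Out.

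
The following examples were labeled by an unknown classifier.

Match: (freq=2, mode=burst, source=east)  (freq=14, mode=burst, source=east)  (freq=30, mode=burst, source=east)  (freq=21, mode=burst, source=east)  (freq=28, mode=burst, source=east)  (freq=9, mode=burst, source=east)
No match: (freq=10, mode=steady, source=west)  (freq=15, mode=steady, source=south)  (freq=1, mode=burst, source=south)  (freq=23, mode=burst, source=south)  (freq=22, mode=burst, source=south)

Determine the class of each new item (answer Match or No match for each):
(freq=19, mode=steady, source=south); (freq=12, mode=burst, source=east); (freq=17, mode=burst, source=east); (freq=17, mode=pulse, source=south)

No match, Match, Match, No match

Comparing the two groups points to one rule — source is east.
No match: (freq=19, mode=steady, source=south), since source is south.
Match: (freq=12, mode=burst, source=east), since source is east.
Match: (freq=17, mode=burst, source=east), since source is east.
No match: (freq=17, mode=pulse, source=south), since source is south.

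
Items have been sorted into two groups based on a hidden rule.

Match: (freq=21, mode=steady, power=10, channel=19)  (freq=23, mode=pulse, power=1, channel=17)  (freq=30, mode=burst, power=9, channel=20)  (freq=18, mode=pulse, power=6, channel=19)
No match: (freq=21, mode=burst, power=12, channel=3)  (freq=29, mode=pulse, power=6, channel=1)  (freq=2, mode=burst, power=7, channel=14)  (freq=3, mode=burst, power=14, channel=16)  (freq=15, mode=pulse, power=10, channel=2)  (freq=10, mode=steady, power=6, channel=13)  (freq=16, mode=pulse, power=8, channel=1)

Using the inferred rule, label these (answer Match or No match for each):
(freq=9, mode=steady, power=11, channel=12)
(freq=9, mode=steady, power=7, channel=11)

A rule that fits every label: channel ≥ 17 — true of each 'Match' example, false of each 'No match' one.
(freq=9, mode=steady, power=11, channel=12): channel = 12 — does not satisfy this, so No match.
(freq=9, mode=steady, power=7, channel=11): channel = 11 — does not satisfy this, so No match.

No match, No match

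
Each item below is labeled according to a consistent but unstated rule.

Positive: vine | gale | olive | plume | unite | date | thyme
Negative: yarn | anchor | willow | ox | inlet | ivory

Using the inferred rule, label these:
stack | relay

Negative, Negative

The classifier is using: ends with 'e'.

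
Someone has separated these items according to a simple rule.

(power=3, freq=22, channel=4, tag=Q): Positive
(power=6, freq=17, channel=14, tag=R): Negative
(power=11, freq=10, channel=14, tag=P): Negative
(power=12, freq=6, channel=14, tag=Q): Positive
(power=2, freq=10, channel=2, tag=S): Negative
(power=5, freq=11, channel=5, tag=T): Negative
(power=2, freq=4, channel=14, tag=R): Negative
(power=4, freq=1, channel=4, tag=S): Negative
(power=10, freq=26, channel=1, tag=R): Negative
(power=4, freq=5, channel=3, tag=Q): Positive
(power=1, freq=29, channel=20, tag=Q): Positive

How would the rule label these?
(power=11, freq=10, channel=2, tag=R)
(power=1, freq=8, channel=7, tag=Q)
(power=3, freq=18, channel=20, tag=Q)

Negative, Positive, Positive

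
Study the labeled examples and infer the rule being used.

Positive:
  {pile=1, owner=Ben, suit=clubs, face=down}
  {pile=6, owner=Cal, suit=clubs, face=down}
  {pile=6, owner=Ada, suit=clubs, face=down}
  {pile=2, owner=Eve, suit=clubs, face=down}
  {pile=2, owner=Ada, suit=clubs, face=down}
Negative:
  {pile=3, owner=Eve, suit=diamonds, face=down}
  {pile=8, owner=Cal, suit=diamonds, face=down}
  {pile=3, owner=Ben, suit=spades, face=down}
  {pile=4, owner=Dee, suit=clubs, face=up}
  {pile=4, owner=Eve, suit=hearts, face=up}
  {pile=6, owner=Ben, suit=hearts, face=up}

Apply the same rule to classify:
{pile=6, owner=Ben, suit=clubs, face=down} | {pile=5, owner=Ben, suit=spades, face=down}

Every 'Positive' example satisfies: face is down AND suit is clubs. None of the 'Negative' examples do.

Positive, Negative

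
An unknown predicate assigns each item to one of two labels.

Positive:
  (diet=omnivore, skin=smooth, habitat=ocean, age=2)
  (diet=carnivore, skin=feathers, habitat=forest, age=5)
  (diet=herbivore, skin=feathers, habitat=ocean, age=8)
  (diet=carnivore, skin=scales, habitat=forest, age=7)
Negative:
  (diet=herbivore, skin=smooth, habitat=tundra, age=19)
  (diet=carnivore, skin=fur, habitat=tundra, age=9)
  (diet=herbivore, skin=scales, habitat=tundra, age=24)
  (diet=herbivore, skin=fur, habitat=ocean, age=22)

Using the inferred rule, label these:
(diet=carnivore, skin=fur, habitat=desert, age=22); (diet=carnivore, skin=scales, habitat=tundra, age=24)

Negative, Negative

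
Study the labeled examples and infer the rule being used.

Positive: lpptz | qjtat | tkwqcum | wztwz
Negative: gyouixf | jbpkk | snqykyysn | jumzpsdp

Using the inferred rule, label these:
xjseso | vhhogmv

Negative, Negative

Every 'Positive' example satisfies: contains 't'. None of the 'Negative' examples do.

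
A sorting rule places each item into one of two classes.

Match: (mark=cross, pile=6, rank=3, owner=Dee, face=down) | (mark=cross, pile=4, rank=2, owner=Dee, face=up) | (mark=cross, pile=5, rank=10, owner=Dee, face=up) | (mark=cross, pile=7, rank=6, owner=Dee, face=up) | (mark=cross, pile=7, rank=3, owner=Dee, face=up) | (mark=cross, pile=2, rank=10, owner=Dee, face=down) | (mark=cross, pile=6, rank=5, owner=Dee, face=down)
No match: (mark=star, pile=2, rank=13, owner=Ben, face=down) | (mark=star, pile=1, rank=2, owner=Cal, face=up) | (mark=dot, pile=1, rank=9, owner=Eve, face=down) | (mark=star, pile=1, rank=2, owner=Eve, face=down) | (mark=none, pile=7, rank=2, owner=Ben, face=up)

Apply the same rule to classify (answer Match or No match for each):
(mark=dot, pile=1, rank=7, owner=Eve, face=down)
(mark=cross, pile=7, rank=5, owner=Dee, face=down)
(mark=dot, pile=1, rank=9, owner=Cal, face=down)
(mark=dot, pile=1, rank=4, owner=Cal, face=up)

No match, Match, No match, No match

The simplest hypothesis consistent with all the labels is: owner is Dee.
(mark=dot, pile=1, rank=7, owner=Eve, face=down): owner is Eve, doesn't qualify → No match. (mark=cross, pile=7, rank=5, owner=Dee, face=down): owner is Dee, matches → Match. (mark=dot, pile=1, rank=9, owner=Cal, face=down): owner is Cal, doesn't qualify → No match. (mark=dot, pile=1, rank=4, owner=Cal, face=up): owner is Cal, doesn't qualify → No match.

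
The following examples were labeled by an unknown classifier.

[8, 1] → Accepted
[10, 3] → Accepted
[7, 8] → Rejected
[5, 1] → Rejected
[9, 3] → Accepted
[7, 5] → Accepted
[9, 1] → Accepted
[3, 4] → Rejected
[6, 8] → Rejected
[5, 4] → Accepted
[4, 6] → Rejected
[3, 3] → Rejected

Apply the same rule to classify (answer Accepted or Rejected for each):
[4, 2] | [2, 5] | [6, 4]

The simplest hypothesis consistent with all the labels is: first > second AND sum ≥ 7.
[4, 2] → 4 > 2, 4+2 = 6 → Rejected.
[2, 5] → 2 < 5, 2+5 = 7 → Rejected.
[6, 4] → 6 > 4, 6+4 = 10 → Accepted.

Rejected, Rejected, Accepted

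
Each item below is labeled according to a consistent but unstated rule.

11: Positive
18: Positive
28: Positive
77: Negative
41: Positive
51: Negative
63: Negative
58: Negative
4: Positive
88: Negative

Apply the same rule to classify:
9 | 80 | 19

Positive, Negative, Positive

The rule appears to be: at most 41.
9: 9 ≤ 41, passes → Positive. 80: 80 > 41, does not fit → Negative. 19: 19 ≤ 41, passes → Positive.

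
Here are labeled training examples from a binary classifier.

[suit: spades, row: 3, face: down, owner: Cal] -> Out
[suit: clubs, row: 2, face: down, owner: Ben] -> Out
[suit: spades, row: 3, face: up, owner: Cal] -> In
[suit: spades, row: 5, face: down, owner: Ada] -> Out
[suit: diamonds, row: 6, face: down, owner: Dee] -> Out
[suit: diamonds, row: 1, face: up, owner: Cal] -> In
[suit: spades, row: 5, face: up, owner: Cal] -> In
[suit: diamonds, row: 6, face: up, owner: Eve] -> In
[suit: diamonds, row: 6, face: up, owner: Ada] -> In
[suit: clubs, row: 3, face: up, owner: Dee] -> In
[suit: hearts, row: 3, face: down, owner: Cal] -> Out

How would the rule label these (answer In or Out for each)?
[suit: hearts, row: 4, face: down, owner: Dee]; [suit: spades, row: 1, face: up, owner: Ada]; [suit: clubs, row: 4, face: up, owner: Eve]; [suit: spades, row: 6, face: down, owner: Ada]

Out, In, In, Out

Comparing the two groups points to one rule — face is up.
[suit: hearts, row: 4, face: down, owner: Dee]: face is down, doesn't match → Out. [suit: spades, row: 1, face: up, owner: Ada]: face is up, has this property → In. [suit: clubs, row: 4, face: up, owner: Eve]: face is up, has this property → In. [suit: spades, row: 6, face: down, owner: Ada]: face is down, doesn't match → Out.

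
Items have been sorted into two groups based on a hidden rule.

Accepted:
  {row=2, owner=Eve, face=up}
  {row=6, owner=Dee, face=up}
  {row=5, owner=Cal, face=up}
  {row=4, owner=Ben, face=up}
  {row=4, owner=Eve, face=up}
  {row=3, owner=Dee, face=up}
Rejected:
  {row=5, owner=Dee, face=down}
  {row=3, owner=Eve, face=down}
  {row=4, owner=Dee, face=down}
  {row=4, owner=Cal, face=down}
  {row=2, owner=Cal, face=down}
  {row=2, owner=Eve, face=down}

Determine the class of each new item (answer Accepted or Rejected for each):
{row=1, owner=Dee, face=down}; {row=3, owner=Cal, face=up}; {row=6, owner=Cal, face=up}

A rule that fits every label: face is up — true of each 'Accepted' example, false of each 'Rejected' one.
{row=1, owner=Dee, face=down}: face is down, does not fit → Rejected. {row=3, owner=Cal, face=up}: face is up, passes → Accepted. {row=6, owner=Cal, face=up}: face is up, passes → Accepted.

Rejected, Accepted, Accepted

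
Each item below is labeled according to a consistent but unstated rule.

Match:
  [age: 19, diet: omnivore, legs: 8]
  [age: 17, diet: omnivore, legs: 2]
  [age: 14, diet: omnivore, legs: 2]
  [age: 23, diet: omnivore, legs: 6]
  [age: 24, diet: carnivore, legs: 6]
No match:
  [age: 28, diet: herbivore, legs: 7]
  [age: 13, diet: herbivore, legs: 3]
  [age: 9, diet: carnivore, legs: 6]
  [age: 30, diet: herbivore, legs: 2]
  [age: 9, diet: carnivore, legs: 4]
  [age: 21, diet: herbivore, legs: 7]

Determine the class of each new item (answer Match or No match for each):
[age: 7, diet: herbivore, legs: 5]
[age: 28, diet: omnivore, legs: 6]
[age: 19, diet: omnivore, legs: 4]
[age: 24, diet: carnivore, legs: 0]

Every 'Match' example satisfies: diet is omnivore OR age = 24. None of the 'No match' examples do.

No match, Match, Match, Match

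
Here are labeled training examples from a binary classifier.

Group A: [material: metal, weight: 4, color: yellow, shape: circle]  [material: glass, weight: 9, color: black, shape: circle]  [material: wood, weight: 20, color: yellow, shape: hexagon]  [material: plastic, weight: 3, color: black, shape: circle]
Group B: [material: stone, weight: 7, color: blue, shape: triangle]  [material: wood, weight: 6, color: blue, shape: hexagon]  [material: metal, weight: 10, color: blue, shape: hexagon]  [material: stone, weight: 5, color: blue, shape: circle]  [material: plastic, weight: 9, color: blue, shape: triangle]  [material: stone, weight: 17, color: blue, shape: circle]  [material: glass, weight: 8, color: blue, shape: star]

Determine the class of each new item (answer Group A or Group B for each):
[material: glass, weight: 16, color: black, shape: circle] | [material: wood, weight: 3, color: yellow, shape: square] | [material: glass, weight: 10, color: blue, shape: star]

The simplest hypothesis consistent with all the labels is: color is not blue.
[material: glass, weight: 16, color: black, shape: circle] — color is black, hence Group A. [material: wood, weight: 3, color: yellow, shape: square] — color is yellow, hence Group A. [material: glass, weight: 10, color: blue, shape: star] — color is blue, hence Group B.

Group A, Group A, Group B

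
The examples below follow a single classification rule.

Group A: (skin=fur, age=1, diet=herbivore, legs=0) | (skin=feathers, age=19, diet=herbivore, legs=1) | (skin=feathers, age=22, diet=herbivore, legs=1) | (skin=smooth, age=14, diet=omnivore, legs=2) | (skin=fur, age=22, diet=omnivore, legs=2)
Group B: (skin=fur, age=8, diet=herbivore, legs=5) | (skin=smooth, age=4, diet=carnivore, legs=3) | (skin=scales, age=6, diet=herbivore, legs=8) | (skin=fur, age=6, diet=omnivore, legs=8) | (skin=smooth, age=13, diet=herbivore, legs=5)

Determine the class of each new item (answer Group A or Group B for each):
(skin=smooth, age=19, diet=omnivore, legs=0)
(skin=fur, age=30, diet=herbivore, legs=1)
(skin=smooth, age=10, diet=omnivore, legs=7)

Group A, Group A, Group B

'Group A' ⟺ legs ≤ 2.
(skin=smooth, age=19, diet=omnivore, legs=0): legs = 0 — has this property, so Group A. (skin=fur, age=30, diet=herbivore, legs=1): legs = 1 — has this property, so Group A. (skin=smooth, age=10, diet=omnivore, legs=7): legs = 7 — fails this test, so Group B.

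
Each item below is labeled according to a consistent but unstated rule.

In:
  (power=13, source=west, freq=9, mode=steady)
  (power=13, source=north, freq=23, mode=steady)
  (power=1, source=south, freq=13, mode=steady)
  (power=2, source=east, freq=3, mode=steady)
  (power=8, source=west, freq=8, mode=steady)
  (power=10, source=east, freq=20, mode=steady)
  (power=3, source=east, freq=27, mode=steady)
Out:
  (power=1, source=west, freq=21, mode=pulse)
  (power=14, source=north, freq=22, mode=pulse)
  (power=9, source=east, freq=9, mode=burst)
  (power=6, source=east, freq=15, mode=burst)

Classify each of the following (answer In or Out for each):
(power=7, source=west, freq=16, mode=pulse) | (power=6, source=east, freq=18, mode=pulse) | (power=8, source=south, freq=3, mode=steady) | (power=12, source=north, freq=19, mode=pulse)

The simplest hypothesis consistent with all the labels is: mode is steady.

Out, Out, In, Out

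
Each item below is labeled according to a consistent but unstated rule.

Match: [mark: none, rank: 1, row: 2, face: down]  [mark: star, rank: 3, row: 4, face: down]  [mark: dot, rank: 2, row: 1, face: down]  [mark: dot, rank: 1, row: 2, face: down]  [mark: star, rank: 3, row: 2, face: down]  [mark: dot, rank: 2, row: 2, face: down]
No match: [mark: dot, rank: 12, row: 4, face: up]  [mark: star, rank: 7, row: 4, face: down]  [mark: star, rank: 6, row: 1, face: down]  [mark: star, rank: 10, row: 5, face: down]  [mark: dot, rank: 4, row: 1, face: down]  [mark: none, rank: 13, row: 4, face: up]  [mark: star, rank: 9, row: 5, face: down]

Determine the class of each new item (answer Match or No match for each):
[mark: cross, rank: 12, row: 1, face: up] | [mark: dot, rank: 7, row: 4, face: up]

The distinguishing property — rank ≤ 3 — holds for all the 'Match' cases and none of the 'No match' cases.
[mark: cross, rank: 12, row: 1, face: up] → rank = 12 → No match. [mark: dot, rank: 7, row: 4, face: up] → rank = 7 → No match.

No match, No match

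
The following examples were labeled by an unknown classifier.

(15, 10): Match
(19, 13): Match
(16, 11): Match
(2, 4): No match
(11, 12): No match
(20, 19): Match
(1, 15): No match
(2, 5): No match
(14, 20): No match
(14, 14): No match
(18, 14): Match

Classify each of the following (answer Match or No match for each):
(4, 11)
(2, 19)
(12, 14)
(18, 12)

No match, No match, No match, Match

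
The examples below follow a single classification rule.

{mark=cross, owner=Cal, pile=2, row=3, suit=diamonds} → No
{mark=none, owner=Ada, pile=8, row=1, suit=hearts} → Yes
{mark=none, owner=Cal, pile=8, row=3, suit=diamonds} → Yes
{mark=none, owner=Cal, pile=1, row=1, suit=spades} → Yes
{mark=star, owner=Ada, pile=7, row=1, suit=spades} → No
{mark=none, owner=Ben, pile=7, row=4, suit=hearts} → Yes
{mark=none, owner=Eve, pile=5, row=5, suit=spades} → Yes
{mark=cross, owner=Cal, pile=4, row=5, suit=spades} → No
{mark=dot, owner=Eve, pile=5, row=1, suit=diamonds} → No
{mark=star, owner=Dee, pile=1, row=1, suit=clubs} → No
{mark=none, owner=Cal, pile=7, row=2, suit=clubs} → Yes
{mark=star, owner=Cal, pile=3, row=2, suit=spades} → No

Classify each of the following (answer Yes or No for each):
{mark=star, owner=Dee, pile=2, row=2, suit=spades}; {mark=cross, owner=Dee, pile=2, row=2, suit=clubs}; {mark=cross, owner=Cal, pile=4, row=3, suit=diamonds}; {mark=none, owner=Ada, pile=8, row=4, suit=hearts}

No, No, No, Yes

One predicate separates the groups cleanly: mark is none.
{mark=star, owner=Dee, pile=2, row=2, suit=spades}: No (mark is star). {mark=cross, owner=Dee, pile=2, row=2, suit=clubs}: No (mark is cross). {mark=cross, owner=Cal, pile=4, row=3, suit=diamonds}: No (mark is cross). {mark=none, owner=Ada, pile=8, row=4, suit=hearts}: Yes (mark is none).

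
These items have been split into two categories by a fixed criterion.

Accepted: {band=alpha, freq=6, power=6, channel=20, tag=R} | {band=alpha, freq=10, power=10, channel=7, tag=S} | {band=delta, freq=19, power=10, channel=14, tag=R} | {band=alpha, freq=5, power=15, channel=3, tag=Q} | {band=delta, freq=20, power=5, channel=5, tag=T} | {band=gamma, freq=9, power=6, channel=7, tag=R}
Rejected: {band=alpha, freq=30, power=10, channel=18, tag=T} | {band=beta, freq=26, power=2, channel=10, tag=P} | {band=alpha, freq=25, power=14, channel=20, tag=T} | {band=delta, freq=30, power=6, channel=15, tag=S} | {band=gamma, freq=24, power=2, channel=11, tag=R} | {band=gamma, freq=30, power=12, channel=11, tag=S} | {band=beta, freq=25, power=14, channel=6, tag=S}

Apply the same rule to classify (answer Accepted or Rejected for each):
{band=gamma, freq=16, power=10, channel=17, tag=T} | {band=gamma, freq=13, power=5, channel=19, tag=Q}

One predicate separates the groups cleanly: freq ≤ 20.
{band=gamma, freq=16, power=10, channel=17, tag=T}: Accepted (freq = 16). {band=gamma, freq=13, power=5, channel=19, tag=Q}: Accepted (freq = 13).

Accepted, Accepted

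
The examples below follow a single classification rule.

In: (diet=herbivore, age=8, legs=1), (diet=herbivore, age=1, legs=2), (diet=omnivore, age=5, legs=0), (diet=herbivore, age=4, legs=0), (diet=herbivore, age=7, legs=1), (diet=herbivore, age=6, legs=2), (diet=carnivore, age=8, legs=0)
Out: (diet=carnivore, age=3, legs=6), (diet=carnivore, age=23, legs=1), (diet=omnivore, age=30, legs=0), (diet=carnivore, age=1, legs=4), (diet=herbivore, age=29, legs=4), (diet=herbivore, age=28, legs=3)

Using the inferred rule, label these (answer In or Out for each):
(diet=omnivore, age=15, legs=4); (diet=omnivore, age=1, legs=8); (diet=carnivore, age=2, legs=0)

The common property of the 'In' items is: legs ≤ 2 AND age ≤ 8. No 'Out' item has it.
(diet=omnivore, age=15, legs=4) → legs = 4, age = 15 → Out. (diet=omnivore, age=1, legs=8) → legs = 8, age = 1 → Out. (diet=carnivore, age=2, legs=0) → legs = 0, age = 2 → In.

Out, Out, In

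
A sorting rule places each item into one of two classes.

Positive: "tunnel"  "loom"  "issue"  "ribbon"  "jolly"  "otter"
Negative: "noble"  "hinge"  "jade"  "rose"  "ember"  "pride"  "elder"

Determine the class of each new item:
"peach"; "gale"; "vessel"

Negative, Negative, Positive

'Positive' ⟺ has a double letter.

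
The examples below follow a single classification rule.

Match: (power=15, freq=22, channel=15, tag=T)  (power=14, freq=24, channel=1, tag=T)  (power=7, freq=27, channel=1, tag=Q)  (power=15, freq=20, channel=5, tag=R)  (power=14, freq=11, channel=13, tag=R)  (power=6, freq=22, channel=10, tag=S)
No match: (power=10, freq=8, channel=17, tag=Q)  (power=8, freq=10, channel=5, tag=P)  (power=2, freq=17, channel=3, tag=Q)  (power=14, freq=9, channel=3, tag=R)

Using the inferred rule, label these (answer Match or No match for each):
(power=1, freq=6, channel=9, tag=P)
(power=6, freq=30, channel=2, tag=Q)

No match, Match

The rule appears to be: power ≥ 6 AND freq ≥ 11.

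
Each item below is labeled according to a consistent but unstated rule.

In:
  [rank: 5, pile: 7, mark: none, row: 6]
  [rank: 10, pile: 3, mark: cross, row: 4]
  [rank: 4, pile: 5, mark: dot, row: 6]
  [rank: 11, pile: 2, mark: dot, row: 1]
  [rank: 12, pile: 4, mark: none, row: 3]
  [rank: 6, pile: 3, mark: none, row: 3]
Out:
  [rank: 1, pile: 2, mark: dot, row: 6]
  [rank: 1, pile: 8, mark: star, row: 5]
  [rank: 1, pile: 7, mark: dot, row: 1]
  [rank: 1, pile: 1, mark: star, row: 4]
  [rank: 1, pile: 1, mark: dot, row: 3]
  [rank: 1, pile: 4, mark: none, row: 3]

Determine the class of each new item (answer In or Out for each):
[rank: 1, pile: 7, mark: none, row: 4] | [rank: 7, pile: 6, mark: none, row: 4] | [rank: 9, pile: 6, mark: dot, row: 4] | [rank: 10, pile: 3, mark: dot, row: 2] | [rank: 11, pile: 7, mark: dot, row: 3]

Out, In, In, In, In

The common property of the 'In' items is: rank ≥ 4. No 'Out' item has it.
[rank: 1, pile: 7, mark: none, row: 4]: Out (rank = 1).
[rank: 7, pile: 6, mark: none, row: 4]: In (rank = 7).
[rank: 9, pile: 6, mark: dot, row: 4]: In (rank = 9).
[rank: 10, pile: 3, mark: dot, row: 2]: In (rank = 10).
[rank: 11, pile: 7, mark: dot, row: 3]: In (rank = 11).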